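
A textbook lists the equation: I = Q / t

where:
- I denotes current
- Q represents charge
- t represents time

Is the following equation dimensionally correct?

Yes

I (current) has dimensions [I].
Q (charge) has dimensions [I T].
t (time) has dimensions [T].

Left side: [I]
Right side: [I]

Both sides have the same dimensions, so the equation is dimensionally consistent.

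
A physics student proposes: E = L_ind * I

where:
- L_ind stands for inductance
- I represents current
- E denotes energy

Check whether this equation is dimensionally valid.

No

L_ind (inductance) has dimensions [I^-2 L^2 M T^-2].
I (current) has dimensions [I].
E (energy) has dimensions [L^2 M T^-2].

Left side: [L^2 M T^-2]
Right side: [I^-1 L^2 M T^-2]

The two sides have different dimensions, so the equation is NOT dimensionally consistent.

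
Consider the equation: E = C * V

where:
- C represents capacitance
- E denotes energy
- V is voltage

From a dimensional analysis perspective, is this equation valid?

No

C (capacitance) has dimensions [I^2 L^-2 M^-1 T^4].
E (energy) has dimensions [L^2 M T^-2].
V (voltage) has dimensions [I^-1 L^2 M T^-3].

Left side: [L^2 M T^-2]
Right side: [I T]

The two sides have different dimensions, so the equation is NOT dimensionally consistent.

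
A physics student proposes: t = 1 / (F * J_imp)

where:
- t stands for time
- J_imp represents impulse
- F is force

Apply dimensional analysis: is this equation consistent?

No

t (time) has dimensions [T].
J_imp (impulse) has dimensions [L M T^-1].
F (force) has dimensions [L M T^-2].

Left side: [T]
Right side: [L^-2 M^-2 T^3]

The two sides have different dimensions, so the equation is NOT dimensionally consistent.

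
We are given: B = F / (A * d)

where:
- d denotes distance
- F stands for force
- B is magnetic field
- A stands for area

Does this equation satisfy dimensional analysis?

No

d (distance) has dimensions [L].
F (force) has dimensions [L M T^-2].
B (magnetic field) has dimensions [I^-1 M T^-2].
A (area) has dimensions [L^2].

Left side: [I^-1 M T^-2]
Right side: [L^-2 M T^-2]

The two sides have different dimensions, so the equation is NOT dimensionally consistent.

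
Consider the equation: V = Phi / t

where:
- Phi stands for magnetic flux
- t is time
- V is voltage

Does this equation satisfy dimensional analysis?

Yes

Phi (magnetic flux) has dimensions [I^-1 L^2 M T^-2].
t (time) has dimensions [T].
V (voltage) has dimensions [I^-1 L^2 M T^-3].

Left side: [I^-1 L^2 M T^-3]
Right side: [I^-1 L^2 M T^-3]

Both sides have the same dimensions, so the equation is dimensionally consistent.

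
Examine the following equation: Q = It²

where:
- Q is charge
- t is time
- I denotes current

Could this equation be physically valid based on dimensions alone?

No

Q (charge) has dimensions [I T].
t (time) has dimensions [T].
I (current) has dimensions [I].

Left side: [I T]
Right side: [I T^2]

The two sides have different dimensions, so the equation is NOT dimensionally consistent.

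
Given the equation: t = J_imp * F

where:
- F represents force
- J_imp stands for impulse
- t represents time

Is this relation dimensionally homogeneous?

No

F (force) has dimensions [L M T^-2].
J_imp (impulse) has dimensions [L M T^-1].
t (time) has dimensions [T].

Left side: [T]
Right side: [L^2 M^2 T^-3]

The two sides have different dimensions, so the equation is NOT dimensionally consistent.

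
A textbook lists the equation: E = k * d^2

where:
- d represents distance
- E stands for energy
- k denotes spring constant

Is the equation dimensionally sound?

Yes

d (distance) has dimensions [L].
E (energy) has dimensions [L^2 M T^-2].
k (spring constant) has dimensions [M T^-2].

Left side: [L^2 M T^-2]
Right side: [L^2 M T^-2]

Both sides have the same dimensions, so the equation is dimensionally consistent.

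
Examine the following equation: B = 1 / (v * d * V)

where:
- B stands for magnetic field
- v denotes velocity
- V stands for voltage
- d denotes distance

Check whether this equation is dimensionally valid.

No

B (magnetic field) has dimensions [I^-1 M T^-2].
v (velocity) has dimensions [L T^-1].
V (voltage) has dimensions [I^-1 L^2 M T^-3].
d (distance) has dimensions [L].

Left side: [I^-1 M T^-2]
Right side: [I L^-4 M^-1 T^4]

The two sides have different dimensions, so the equation is NOT dimensionally consistent.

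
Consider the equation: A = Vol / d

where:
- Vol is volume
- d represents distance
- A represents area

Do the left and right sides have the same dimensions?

Yes

Vol (volume) has dimensions [L^3].
d (distance) has dimensions [L].
A (area) has dimensions [L^2].

Left side: [L^2]
Right side: [L^2]

Both sides have the same dimensions, so the equation is dimensionally consistent.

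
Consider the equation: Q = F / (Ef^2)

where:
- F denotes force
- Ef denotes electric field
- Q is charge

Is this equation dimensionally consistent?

No

F (force) has dimensions [L M T^-2].
Ef (electric field) has dimensions [I^-1 L M T^-3].
Q (charge) has dimensions [I T].

Left side: [I T]
Right side: [I^2 L^-1 M^-1 T^4]

The two sides have different dimensions, so the equation is NOT dimensionally consistent.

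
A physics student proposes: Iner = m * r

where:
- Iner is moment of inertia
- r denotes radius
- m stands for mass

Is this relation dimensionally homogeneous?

No

Iner (moment of inertia) has dimensions [L^2 M].
r (radius) has dimensions [L].
m (mass) has dimensions [M].

Left side: [L^2 M]
Right side: [L M]

The two sides have different dimensions, so the equation is NOT dimensionally consistent.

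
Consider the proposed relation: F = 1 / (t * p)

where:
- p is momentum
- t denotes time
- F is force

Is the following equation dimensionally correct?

No

p (momentum) has dimensions [L M T^-1].
t (time) has dimensions [T].
F (force) has dimensions [L M T^-2].

Left side: [L M T^-2]
Right side: [L^-1 M^-1]

The two sides have different dimensions, so the equation is NOT dimensionally consistent.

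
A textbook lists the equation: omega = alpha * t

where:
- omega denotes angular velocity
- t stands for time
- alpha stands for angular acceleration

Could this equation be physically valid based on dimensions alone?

Yes

omega (angular velocity) has dimensions [T^-1].
t (time) has dimensions [T].
alpha (angular acceleration) has dimensions [T^-2].

Left side: [T^-1]
Right side: [T^-1]

Both sides have the same dimensions, so the equation is dimensionally consistent.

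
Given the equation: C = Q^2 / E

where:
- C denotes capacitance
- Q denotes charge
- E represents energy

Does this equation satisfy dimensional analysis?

Yes

C (capacitance) has dimensions [I^2 L^-2 M^-1 T^4].
Q (charge) has dimensions [I T].
E (energy) has dimensions [L^2 M T^-2].

Left side: [I^2 L^-2 M^-1 T^4]
Right side: [I^2 L^-2 M^-1 T^4]

Both sides have the same dimensions, so the equation is dimensionally consistent.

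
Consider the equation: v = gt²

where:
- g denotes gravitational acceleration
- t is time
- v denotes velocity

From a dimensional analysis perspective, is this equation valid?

No

g (gravitational acceleration) has dimensions [L T^-2].
t (time) has dimensions [T].
v (velocity) has dimensions [L T^-1].

Left side: [L T^-1]
Right side: [L]

The two sides have different dimensions, so the equation is NOT dimensionally consistent.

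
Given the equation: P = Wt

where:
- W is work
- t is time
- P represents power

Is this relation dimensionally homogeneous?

No

W (work) has dimensions [L^2 M T^-2].
t (time) has dimensions [T].
P (power) has dimensions [L^2 M T^-3].

Left side: [L^2 M T^-3]
Right side: [L^2 M T^-1]

The two sides have different dimensions, so the equation is NOT dimensionally consistent.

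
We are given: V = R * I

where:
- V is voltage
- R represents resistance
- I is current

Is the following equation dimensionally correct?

Yes

V (voltage) has dimensions [I^-1 L^2 M T^-3].
R (resistance) has dimensions [I^-2 L^2 M T^-3].
I (current) has dimensions [I].

Left side: [I^-1 L^2 M T^-3]
Right side: [I^-1 L^2 M T^-3]

Both sides have the same dimensions, so the equation is dimensionally consistent.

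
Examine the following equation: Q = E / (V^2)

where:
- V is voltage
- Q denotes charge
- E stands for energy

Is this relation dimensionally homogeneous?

No

V (voltage) has dimensions [I^-1 L^2 M T^-3].
Q (charge) has dimensions [I T].
E (energy) has dimensions [L^2 M T^-2].

Left side: [I T]
Right side: [I^2 L^-2 M^-1 T^4]

The two sides have different dimensions, so the equation is NOT dimensionally consistent.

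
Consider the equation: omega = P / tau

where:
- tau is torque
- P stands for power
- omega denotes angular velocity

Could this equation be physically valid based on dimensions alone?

Yes

tau (torque) has dimensions [L^2 M T^-2].
P (power) has dimensions [L^2 M T^-3].
omega (angular velocity) has dimensions [T^-1].

Left side: [T^-1]
Right side: [T^-1]

Both sides have the same dimensions, so the equation is dimensionally consistent.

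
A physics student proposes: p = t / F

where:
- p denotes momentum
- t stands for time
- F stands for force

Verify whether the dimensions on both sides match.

No

p (momentum) has dimensions [L M T^-1].
t (time) has dimensions [T].
F (force) has dimensions [L M T^-2].

Left side: [L M T^-1]
Right side: [L^-1 M^-1 T^3]

The two sides have different dimensions, so the equation is NOT dimensionally consistent.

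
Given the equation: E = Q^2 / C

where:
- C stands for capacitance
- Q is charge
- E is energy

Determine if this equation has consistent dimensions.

Yes

C (capacitance) has dimensions [I^2 L^-2 M^-1 T^4].
Q (charge) has dimensions [I T].
E (energy) has dimensions [L^2 M T^-2].

Left side: [L^2 M T^-2]
Right side: [L^2 M T^-2]

Both sides have the same dimensions, so the equation is dimensionally consistent.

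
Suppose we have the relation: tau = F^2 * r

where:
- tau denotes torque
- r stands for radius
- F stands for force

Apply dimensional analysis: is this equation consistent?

No

tau (torque) has dimensions [L^2 M T^-2].
r (radius) has dimensions [L].
F (force) has dimensions [L M T^-2].

Left side: [L^2 M T^-2]
Right side: [L^3 M^2 T^-4]

The two sides have different dimensions, so the equation is NOT dimensionally consistent.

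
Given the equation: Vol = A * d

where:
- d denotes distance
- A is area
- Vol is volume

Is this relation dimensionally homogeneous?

Yes

d (distance) has dimensions [L].
A (area) has dimensions [L^2].
Vol (volume) has dimensions [L^3].

Left side: [L^3]
Right side: [L^3]

Both sides have the same dimensions, so the equation is dimensionally consistent.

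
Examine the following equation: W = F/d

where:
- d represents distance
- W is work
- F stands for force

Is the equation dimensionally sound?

No

d (distance) has dimensions [L].
W (work) has dimensions [L^2 M T^-2].
F (force) has dimensions [L M T^-2].

Left side: [L^2 M T^-2]
Right side: [M T^-2]

The two sides have different dimensions, so the equation is NOT dimensionally consistent.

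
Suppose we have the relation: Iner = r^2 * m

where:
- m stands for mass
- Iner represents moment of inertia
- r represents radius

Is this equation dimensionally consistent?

Yes

m (mass) has dimensions [M].
Iner (moment of inertia) has dimensions [L^2 M].
r (radius) has dimensions [L].

Left side: [L^2 M]
Right side: [L^2 M]

Both sides have the same dimensions, so the equation is dimensionally consistent.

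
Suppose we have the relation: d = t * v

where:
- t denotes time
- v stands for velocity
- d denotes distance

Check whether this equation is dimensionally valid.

Yes

t (time) has dimensions [T].
v (velocity) has dimensions [L T^-1].
d (distance) has dimensions [L].

Left side: [L]
Right side: [L]

Both sides have the same dimensions, so the equation is dimensionally consistent.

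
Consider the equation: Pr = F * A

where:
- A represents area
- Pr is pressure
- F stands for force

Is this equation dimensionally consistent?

No

A (area) has dimensions [L^2].
Pr (pressure) has dimensions [L^-1 M T^-2].
F (force) has dimensions [L M T^-2].

Left side: [L^-1 M T^-2]
Right side: [L^3 M T^-2]

The two sides have different dimensions, so the equation is NOT dimensionally consistent.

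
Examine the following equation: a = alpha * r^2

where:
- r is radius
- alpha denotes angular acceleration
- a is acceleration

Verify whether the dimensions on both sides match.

No

r (radius) has dimensions [L].
alpha (angular acceleration) has dimensions [T^-2].
a (acceleration) has dimensions [L T^-2].

Left side: [L T^-2]
Right side: [L^2 T^-2]

The two sides have different dimensions, so the equation is NOT dimensionally consistent.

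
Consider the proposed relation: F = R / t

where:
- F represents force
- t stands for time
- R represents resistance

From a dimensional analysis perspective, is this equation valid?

No

F (force) has dimensions [L M T^-2].
t (time) has dimensions [T].
R (resistance) has dimensions [I^-2 L^2 M T^-3].

Left side: [L M T^-2]
Right side: [I^-2 L^2 M T^-4]

The two sides have different dimensions, so the equation is NOT dimensionally consistent.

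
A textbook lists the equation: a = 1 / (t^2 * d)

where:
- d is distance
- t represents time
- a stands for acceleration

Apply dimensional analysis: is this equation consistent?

No

d (distance) has dimensions [L].
t (time) has dimensions [T].
a (acceleration) has dimensions [L T^-2].

Left side: [L T^-2]
Right side: [L^-1 T^-2]

The two sides have different dimensions, so the equation is NOT dimensionally consistent.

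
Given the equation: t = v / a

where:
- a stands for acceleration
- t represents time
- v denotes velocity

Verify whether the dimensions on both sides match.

Yes

a (acceleration) has dimensions [L T^-2].
t (time) has dimensions [T].
v (velocity) has dimensions [L T^-1].

Left side: [T]
Right side: [T]

Both sides have the same dimensions, so the equation is dimensionally consistent.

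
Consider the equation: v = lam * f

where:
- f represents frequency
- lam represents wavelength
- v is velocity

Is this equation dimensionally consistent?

Yes

f (frequency) has dimensions [T^-1].
lam (wavelength) has dimensions [L].
v (velocity) has dimensions [L T^-1].

Left side: [L T^-1]
Right side: [L T^-1]

Both sides have the same dimensions, so the equation is dimensionally consistent.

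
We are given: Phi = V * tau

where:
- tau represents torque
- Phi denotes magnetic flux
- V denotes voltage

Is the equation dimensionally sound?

No

tau (torque) has dimensions [L^2 M T^-2].
Phi (magnetic flux) has dimensions [I^-1 L^2 M T^-2].
V (voltage) has dimensions [I^-1 L^2 M T^-3].

Left side: [I^-1 L^2 M T^-2]
Right side: [I^-1 L^4 M^2 T^-5]

The two sides have different dimensions, so the equation is NOT dimensionally consistent.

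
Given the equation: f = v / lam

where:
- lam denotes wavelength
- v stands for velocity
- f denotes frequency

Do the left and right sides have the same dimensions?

Yes

lam (wavelength) has dimensions [L].
v (velocity) has dimensions [L T^-1].
f (frequency) has dimensions [T^-1].

Left side: [T^-1]
Right side: [T^-1]

Both sides have the same dimensions, so the equation is dimensionally consistent.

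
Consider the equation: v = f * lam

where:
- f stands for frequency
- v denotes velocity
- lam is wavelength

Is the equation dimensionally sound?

Yes

f (frequency) has dimensions [T^-1].
v (velocity) has dimensions [L T^-1].
lam (wavelength) has dimensions [L].

Left side: [L T^-1]
Right side: [L T^-1]

Both sides have the same dimensions, so the equation is dimensionally consistent.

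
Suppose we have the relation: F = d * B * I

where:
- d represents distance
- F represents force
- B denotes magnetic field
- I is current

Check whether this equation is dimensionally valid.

Yes

d (distance) has dimensions [L].
F (force) has dimensions [L M T^-2].
B (magnetic field) has dimensions [I^-1 M T^-2].
I (current) has dimensions [I].

Left side: [L M T^-2]
Right side: [L M T^-2]

Both sides have the same dimensions, so the equation is dimensionally consistent.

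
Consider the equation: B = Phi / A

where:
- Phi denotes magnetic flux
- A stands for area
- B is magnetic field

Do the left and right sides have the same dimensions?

Yes

Phi (magnetic flux) has dimensions [I^-1 L^2 M T^-2].
A (area) has dimensions [L^2].
B (magnetic field) has dimensions [I^-1 M T^-2].

Left side: [I^-1 M T^-2]
Right side: [I^-1 M T^-2]

Both sides have the same dimensions, so the equation is dimensionally consistent.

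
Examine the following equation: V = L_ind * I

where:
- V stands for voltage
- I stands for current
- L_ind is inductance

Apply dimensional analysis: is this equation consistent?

No

V (voltage) has dimensions [I^-1 L^2 M T^-3].
I (current) has dimensions [I].
L_ind (inductance) has dimensions [I^-2 L^2 M T^-2].

Left side: [I^-1 L^2 M T^-3]
Right side: [I^-1 L^2 M T^-2]

The two sides have different dimensions, so the equation is NOT dimensionally consistent.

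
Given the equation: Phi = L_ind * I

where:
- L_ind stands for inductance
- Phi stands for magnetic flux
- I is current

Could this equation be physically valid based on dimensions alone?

Yes

L_ind (inductance) has dimensions [I^-2 L^2 M T^-2].
Phi (magnetic flux) has dimensions [I^-1 L^2 M T^-2].
I (current) has dimensions [I].

Left side: [I^-1 L^2 M T^-2]
Right side: [I^-1 L^2 M T^-2]

Both sides have the same dimensions, so the equation is dimensionally consistent.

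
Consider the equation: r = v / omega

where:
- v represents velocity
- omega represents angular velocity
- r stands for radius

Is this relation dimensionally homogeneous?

Yes

v (velocity) has dimensions [L T^-1].
omega (angular velocity) has dimensions [T^-1].
r (radius) has dimensions [L].

Left side: [L]
Right side: [L]

Both sides have the same dimensions, so the equation is dimensionally consistent.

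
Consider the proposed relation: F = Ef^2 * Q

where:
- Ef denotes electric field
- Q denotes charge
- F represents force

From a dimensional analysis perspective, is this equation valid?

No

Ef (electric field) has dimensions [I^-1 L M T^-3].
Q (charge) has dimensions [I T].
F (force) has dimensions [L M T^-2].

Left side: [L M T^-2]
Right side: [I^-1 L^2 M^2 T^-5]

The two sides have different dimensions, so the equation is NOT dimensionally consistent.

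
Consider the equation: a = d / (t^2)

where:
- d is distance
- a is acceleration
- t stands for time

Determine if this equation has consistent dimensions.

Yes

d (distance) has dimensions [L].
a (acceleration) has dimensions [L T^-2].
t (time) has dimensions [T].

Left side: [L T^-2]
Right side: [L T^-2]

Both sides have the same dimensions, so the equation is dimensionally consistent.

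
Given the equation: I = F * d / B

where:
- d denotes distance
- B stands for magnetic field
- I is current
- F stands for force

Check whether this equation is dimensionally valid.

No

d (distance) has dimensions [L].
B (magnetic field) has dimensions [I^-1 M T^-2].
I (current) has dimensions [I].
F (force) has dimensions [L M T^-2].

Left side: [I]
Right side: [I L^2]

The two sides have different dimensions, so the equation is NOT dimensionally consistent.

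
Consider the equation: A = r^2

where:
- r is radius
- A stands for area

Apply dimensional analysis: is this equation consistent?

Yes

r (radius) has dimensions [L].
A (area) has dimensions [L^2].

Left side: [L^2]
Right side: [L^2]

Both sides have the same dimensions, so the equation is dimensionally consistent.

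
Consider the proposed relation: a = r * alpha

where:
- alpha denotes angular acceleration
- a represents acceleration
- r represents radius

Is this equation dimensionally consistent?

Yes

alpha (angular acceleration) has dimensions [T^-2].
a (acceleration) has dimensions [L T^-2].
r (radius) has dimensions [L].

Left side: [L T^-2]
Right side: [L T^-2]

Both sides have the same dimensions, so the equation is dimensionally consistent.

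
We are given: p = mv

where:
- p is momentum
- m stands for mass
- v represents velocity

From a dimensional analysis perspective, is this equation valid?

Yes

p (momentum) has dimensions [L M T^-1].
m (mass) has dimensions [M].
v (velocity) has dimensions [L T^-1].

Left side: [L M T^-1]
Right side: [L M T^-1]

Both sides have the same dimensions, so the equation is dimensionally consistent.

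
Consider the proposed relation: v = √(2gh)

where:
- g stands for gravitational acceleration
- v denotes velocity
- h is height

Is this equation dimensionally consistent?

Yes

g (gravitational acceleration) has dimensions [L T^-2].
v (velocity) has dimensions [L T^-1].
h (height) has dimensions [L].

Left side: [L T^-1]
Right side: [L T^-1]

Both sides have the same dimensions, so the equation is dimensionally consistent.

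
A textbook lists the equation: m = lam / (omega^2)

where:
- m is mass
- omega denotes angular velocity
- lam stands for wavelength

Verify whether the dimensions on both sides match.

No

m (mass) has dimensions [M].
omega (angular velocity) has dimensions [T^-1].
lam (wavelength) has dimensions [L].

Left side: [M]
Right side: [L T^2]

The two sides have different dimensions, so the equation is NOT dimensionally consistent.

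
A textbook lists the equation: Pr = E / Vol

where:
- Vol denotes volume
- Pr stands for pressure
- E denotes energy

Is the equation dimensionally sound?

Yes

Vol (volume) has dimensions [L^3].
Pr (pressure) has dimensions [L^-1 M T^-2].
E (energy) has dimensions [L^2 M T^-2].

Left side: [L^-1 M T^-2]
Right side: [L^-1 M T^-2]

Both sides have the same dimensions, so the equation is dimensionally consistent.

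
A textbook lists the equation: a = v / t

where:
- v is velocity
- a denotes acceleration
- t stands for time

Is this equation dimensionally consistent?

Yes

v (velocity) has dimensions [L T^-1].
a (acceleration) has dimensions [L T^-2].
t (time) has dimensions [T].

Left side: [L T^-2]
Right side: [L T^-2]

Both sides have the same dimensions, so the equation is dimensionally consistent.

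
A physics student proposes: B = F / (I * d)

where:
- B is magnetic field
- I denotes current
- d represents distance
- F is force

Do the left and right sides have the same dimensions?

Yes

B (magnetic field) has dimensions [I^-1 M T^-2].
I (current) has dimensions [I].
d (distance) has dimensions [L].
F (force) has dimensions [L M T^-2].

Left side: [I^-1 M T^-2]
Right side: [I^-1 M T^-2]

Both sides have the same dimensions, so the equation is dimensionally consistent.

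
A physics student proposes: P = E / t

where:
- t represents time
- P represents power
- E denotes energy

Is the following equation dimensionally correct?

Yes

t (time) has dimensions [T].
P (power) has dimensions [L^2 M T^-3].
E (energy) has dimensions [L^2 M T^-2].

Left side: [L^2 M T^-3]
Right side: [L^2 M T^-3]

Both sides have the same dimensions, so the equation is dimensionally consistent.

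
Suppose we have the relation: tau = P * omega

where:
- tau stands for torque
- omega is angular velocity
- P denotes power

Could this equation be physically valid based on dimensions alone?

No

tau (torque) has dimensions [L^2 M T^-2].
omega (angular velocity) has dimensions [T^-1].
P (power) has dimensions [L^2 M T^-3].

Left side: [L^2 M T^-2]
Right side: [L^2 M T^-4]

The two sides have different dimensions, so the equation is NOT dimensionally consistent.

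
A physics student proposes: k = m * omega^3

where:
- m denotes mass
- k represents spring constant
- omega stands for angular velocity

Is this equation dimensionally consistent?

No

m (mass) has dimensions [M].
k (spring constant) has dimensions [M T^-2].
omega (angular velocity) has dimensions [T^-1].

Left side: [M T^-2]
Right side: [M T^-3]

The two sides have different dimensions, so the equation is NOT dimensionally consistent.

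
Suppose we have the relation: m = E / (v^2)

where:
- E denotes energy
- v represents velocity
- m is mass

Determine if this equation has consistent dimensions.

Yes

E (energy) has dimensions [L^2 M T^-2].
v (velocity) has dimensions [L T^-1].
m (mass) has dimensions [M].

Left side: [M]
Right side: [M]

Both sides have the same dimensions, so the equation is dimensionally consistent.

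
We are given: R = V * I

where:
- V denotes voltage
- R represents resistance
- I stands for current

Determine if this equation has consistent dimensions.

No

V (voltage) has dimensions [I^-1 L^2 M T^-3].
R (resistance) has dimensions [I^-2 L^2 M T^-3].
I (current) has dimensions [I].

Left side: [I^-2 L^2 M T^-3]
Right side: [L^2 M T^-3]

The two sides have different dimensions, so the equation is NOT dimensionally consistent.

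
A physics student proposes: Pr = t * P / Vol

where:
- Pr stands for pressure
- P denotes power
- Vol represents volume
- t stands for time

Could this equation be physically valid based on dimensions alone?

Yes

Pr (pressure) has dimensions [L^-1 M T^-2].
P (power) has dimensions [L^2 M T^-3].
Vol (volume) has dimensions [L^3].
t (time) has dimensions [T].

Left side: [L^-1 M T^-2]
Right side: [L^-1 M T^-2]

Both sides have the same dimensions, so the equation is dimensionally consistent.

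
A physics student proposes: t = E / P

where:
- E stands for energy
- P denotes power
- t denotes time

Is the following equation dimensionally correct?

Yes

E (energy) has dimensions [L^2 M T^-2].
P (power) has dimensions [L^2 M T^-3].
t (time) has dimensions [T].

Left side: [T]
Right side: [T]

Both sides have the same dimensions, so the equation is dimensionally consistent.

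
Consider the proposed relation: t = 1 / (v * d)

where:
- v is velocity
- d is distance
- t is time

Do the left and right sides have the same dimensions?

No

v (velocity) has dimensions [L T^-1].
d (distance) has dimensions [L].
t (time) has dimensions [T].

Left side: [T]
Right side: [L^-2 T]

The two sides have different dimensions, so the equation is NOT dimensionally consistent.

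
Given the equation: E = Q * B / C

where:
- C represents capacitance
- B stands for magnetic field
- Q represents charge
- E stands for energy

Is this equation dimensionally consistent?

No

C (capacitance) has dimensions [I^2 L^-2 M^-1 T^4].
B (magnetic field) has dimensions [I^-1 M T^-2].
Q (charge) has dimensions [I T].
E (energy) has dimensions [L^2 M T^-2].

Left side: [L^2 M T^-2]
Right side: [I^-2 L^2 M^2 T^-5]

The two sides have different dimensions, so the equation is NOT dimensionally consistent.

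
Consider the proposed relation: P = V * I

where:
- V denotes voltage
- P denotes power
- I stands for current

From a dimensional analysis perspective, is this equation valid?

Yes

V (voltage) has dimensions [I^-1 L^2 M T^-3].
P (power) has dimensions [L^2 M T^-3].
I (current) has dimensions [I].

Left side: [L^2 M T^-3]
Right side: [L^2 M T^-3]

Both sides have the same dimensions, so the equation is dimensionally consistent.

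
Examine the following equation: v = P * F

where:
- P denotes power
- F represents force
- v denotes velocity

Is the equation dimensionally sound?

No

P (power) has dimensions [L^2 M T^-3].
F (force) has dimensions [L M T^-2].
v (velocity) has dimensions [L T^-1].

Left side: [L T^-1]
Right side: [L^3 M^2 T^-5]

The two sides have different dimensions, so the equation is NOT dimensionally consistent.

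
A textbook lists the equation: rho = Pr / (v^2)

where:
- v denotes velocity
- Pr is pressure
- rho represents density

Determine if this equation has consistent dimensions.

Yes

v (velocity) has dimensions [L T^-1].
Pr (pressure) has dimensions [L^-1 M T^-2].
rho (density) has dimensions [L^-3 M].

Left side: [L^-3 M]
Right side: [L^-3 M]

Both sides have the same dimensions, so the equation is dimensionally consistent.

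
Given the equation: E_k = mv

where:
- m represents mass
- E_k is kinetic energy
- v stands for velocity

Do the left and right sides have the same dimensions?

No

m (mass) has dimensions [M].
E_k (kinetic energy) has dimensions [L^2 M T^-2].
v (velocity) has dimensions [L T^-1].

Left side: [L^2 M T^-2]
Right side: [L M T^-1]

The two sides have different dimensions, so the equation is NOT dimensionally consistent.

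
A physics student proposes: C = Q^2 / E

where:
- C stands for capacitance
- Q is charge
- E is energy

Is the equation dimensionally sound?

Yes

C (capacitance) has dimensions [I^2 L^-2 M^-1 T^4].
Q (charge) has dimensions [I T].
E (energy) has dimensions [L^2 M T^-2].

Left side: [I^2 L^-2 M^-1 T^4]
Right side: [I^2 L^-2 M^-1 T^4]

Both sides have the same dimensions, so the equation is dimensionally consistent.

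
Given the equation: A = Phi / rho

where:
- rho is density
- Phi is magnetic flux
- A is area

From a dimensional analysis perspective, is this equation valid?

No

rho (density) has dimensions [L^-3 M].
Phi (magnetic flux) has dimensions [I^-1 L^2 M T^-2].
A (area) has dimensions [L^2].

Left side: [L^2]
Right side: [I^-1 L^5 T^-2]

The two sides have different dimensions, so the equation is NOT dimensionally consistent.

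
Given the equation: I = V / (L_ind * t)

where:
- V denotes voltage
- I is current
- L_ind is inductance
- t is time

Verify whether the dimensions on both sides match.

No

V (voltage) has dimensions [I^-1 L^2 M T^-3].
I (current) has dimensions [I].
L_ind (inductance) has dimensions [I^-2 L^2 M T^-2].
t (time) has dimensions [T].

Left side: [I]
Right side: [I T^-2]

The two sides have different dimensions, so the equation is NOT dimensionally consistent.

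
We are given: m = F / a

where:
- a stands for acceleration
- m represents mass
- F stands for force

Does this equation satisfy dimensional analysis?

Yes

a (acceleration) has dimensions [L T^-2].
m (mass) has dimensions [M].
F (force) has dimensions [L M T^-2].

Left side: [M]
Right side: [M]

Both sides have the same dimensions, so the equation is dimensionally consistent.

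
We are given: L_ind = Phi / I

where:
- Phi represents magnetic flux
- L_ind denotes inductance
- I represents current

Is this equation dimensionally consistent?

Yes

Phi (magnetic flux) has dimensions [I^-1 L^2 M T^-2].
L_ind (inductance) has dimensions [I^-2 L^2 M T^-2].
I (current) has dimensions [I].

Left side: [I^-2 L^2 M T^-2]
Right side: [I^-2 L^2 M T^-2]

Both sides have the same dimensions, so the equation is dimensionally consistent.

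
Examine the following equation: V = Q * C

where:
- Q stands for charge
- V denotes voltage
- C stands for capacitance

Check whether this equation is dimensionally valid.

No

Q (charge) has dimensions [I T].
V (voltage) has dimensions [I^-1 L^2 M T^-3].
C (capacitance) has dimensions [I^2 L^-2 M^-1 T^4].

Left side: [I^-1 L^2 M T^-3]
Right side: [I^3 L^-2 M^-1 T^5]

The two sides have different dimensions, so the equation is NOT dimensionally consistent.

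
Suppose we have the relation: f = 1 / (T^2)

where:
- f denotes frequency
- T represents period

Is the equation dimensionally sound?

No

f (frequency) has dimensions [T^-1].
T (period) has dimensions [T].

Left side: [T^-1]
Right side: [T^-2]

The two sides have different dimensions, so the equation is NOT dimensionally consistent.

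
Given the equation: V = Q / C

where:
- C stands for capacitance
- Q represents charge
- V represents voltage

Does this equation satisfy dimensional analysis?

Yes

C (capacitance) has dimensions [I^2 L^-2 M^-1 T^4].
Q (charge) has dimensions [I T].
V (voltage) has dimensions [I^-1 L^2 M T^-3].

Left side: [I^-1 L^2 M T^-3]
Right side: [I^-1 L^2 M T^-3]

Both sides have the same dimensions, so the equation is dimensionally consistent.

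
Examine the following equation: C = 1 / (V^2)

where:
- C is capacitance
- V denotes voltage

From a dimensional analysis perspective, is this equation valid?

No

C (capacitance) has dimensions [I^2 L^-2 M^-1 T^4].
V (voltage) has dimensions [I^-1 L^2 M T^-3].

Left side: [I^2 L^-2 M^-1 T^4]
Right side: [I^2 L^-4 M^-2 T^6]

The two sides have different dimensions, so the equation is NOT dimensionally consistent.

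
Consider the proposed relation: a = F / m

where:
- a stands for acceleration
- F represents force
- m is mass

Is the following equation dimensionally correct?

Yes

a (acceleration) has dimensions [L T^-2].
F (force) has dimensions [L M T^-2].
m (mass) has dimensions [M].

Left side: [L T^-2]
Right side: [L T^-2]

Both sides have the same dimensions, so the equation is dimensionally consistent.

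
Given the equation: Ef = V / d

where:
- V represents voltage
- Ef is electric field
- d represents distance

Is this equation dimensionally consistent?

Yes

V (voltage) has dimensions [I^-1 L^2 M T^-3].
Ef (electric field) has dimensions [I^-1 L M T^-3].
d (distance) has dimensions [L].

Left side: [I^-1 L M T^-3]
Right side: [I^-1 L M T^-3]

Both sides have the same dimensions, so the equation is dimensionally consistent.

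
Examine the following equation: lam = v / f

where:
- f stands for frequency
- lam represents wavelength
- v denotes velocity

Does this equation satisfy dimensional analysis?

Yes

f (frequency) has dimensions [T^-1].
lam (wavelength) has dimensions [L].
v (velocity) has dimensions [L T^-1].

Left side: [L]
Right side: [L]

Both sides have the same dimensions, so the equation is dimensionally consistent.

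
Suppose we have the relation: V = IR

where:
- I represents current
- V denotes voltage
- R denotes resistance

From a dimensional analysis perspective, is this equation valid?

Yes

I (current) has dimensions [I].
V (voltage) has dimensions [I^-1 L^2 M T^-3].
R (resistance) has dimensions [I^-2 L^2 M T^-3].

Left side: [I^-1 L^2 M T^-3]
Right side: [I^-1 L^2 M T^-3]

Both sides have the same dimensions, so the equation is dimensionally consistent.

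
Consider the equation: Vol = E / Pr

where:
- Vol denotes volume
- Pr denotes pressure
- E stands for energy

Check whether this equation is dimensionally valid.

Yes

Vol (volume) has dimensions [L^3].
Pr (pressure) has dimensions [L^-1 M T^-2].
E (energy) has dimensions [L^2 M T^-2].

Left side: [L^3]
Right side: [L^3]

Both sides have the same dimensions, so the equation is dimensionally consistent.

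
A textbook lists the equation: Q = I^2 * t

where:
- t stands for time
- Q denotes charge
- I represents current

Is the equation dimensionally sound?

No

t (time) has dimensions [T].
Q (charge) has dimensions [I T].
I (current) has dimensions [I].

Left side: [I T]
Right side: [I^2 T]

The two sides have different dimensions, so the equation is NOT dimensionally consistent.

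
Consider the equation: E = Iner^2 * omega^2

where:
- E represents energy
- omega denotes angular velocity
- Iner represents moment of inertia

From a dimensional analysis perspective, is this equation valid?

No

E (energy) has dimensions [L^2 M T^-2].
omega (angular velocity) has dimensions [T^-1].
Iner (moment of inertia) has dimensions [L^2 M].

Left side: [L^2 M T^-2]
Right side: [L^4 M^2 T^-2]

The two sides have different dimensions, so the equation is NOT dimensionally consistent.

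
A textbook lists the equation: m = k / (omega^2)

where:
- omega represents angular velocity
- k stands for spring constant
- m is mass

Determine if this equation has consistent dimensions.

Yes

omega (angular velocity) has dimensions [T^-1].
k (spring constant) has dimensions [M T^-2].
m (mass) has dimensions [M].

Left side: [M]
Right side: [M]

Both sides have the same dimensions, so the equation is dimensionally consistent.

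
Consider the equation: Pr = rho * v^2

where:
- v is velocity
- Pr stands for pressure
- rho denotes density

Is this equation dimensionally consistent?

Yes

v (velocity) has dimensions [L T^-1].
Pr (pressure) has dimensions [L^-1 M T^-2].
rho (density) has dimensions [L^-3 M].

Left side: [L^-1 M T^-2]
Right side: [L^-1 M T^-2]

Both sides have the same dimensions, so the equation is dimensionally consistent.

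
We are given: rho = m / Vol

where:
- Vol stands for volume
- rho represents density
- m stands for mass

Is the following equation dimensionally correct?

Yes

Vol (volume) has dimensions [L^3].
rho (density) has dimensions [L^-3 M].
m (mass) has dimensions [M].

Left side: [L^-3 M]
Right side: [L^-3 M]

Both sides have the same dimensions, so the equation is dimensionally consistent.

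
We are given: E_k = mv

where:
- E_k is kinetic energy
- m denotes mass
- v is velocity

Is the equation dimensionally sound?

No

E_k (kinetic energy) has dimensions [L^2 M T^-2].
m (mass) has dimensions [M].
v (velocity) has dimensions [L T^-1].

Left side: [L^2 M T^-2]
Right side: [L M T^-1]

The two sides have different dimensions, so the equation is NOT dimensionally consistent.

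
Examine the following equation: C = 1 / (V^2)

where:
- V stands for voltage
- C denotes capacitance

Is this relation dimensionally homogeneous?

No

V (voltage) has dimensions [I^-1 L^2 M T^-3].
C (capacitance) has dimensions [I^2 L^-2 M^-1 T^4].

Left side: [I^2 L^-2 M^-1 T^4]
Right side: [I^2 L^-4 M^-2 T^6]

The two sides have different dimensions, so the equation is NOT dimensionally consistent.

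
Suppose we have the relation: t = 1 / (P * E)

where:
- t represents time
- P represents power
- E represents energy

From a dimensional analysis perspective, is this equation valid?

No

t (time) has dimensions [T].
P (power) has dimensions [L^2 M T^-3].
E (energy) has dimensions [L^2 M T^-2].

Left side: [T]
Right side: [L^-4 M^-2 T^5]

The two sides have different dimensions, so the equation is NOT dimensionally consistent.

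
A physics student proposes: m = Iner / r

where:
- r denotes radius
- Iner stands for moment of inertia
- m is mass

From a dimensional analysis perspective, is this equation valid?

No

r (radius) has dimensions [L].
Iner (moment of inertia) has dimensions [L^2 M].
m (mass) has dimensions [M].

Left side: [M]
Right side: [L M]

The two sides have different dimensions, so the equation is NOT dimensionally consistent.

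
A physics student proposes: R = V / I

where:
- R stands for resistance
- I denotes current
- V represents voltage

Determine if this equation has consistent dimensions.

Yes

R (resistance) has dimensions [I^-2 L^2 M T^-3].
I (current) has dimensions [I].
V (voltage) has dimensions [I^-1 L^2 M T^-3].

Left side: [I^-2 L^2 M T^-3]
Right side: [I^-2 L^2 M T^-3]

Both sides have the same dimensions, so the equation is dimensionally consistent.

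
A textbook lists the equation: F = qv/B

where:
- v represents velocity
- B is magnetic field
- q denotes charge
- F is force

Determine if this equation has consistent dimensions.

No

v (velocity) has dimensions [L T^-1].
B (magnetic field) has dimensions [I^-1 M T^-2].
q (charge) has dimensions [I T].
F (force) has dimensions [L M T^-2].

Left side: [L M T^-2]
Right side: [I^2 L M^-1 T^2]

The two sides have different dimensions, so the equation is NOT dimensionally consistent.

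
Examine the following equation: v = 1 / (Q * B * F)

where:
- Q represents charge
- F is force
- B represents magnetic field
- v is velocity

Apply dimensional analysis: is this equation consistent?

No

Q (charge) has dimensions [I T].
F (force) has dimensions [L M T^-2].
B (magnetic field) has dimensions [I^-1 M T^-2].
v (velocity) has dimensions [L T^-1].

Left side: [L T^-1]
Right side: [L^-1 M^-2 T^3]

The two sides have different dimensions, so the equation is NOT dimensionally consistent.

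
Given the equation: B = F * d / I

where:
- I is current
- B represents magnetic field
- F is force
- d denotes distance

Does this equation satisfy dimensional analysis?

No

I (current) has dimensions [I].
B (magnetic field) has dimensions [I^-1 M T^-2].
F (force) has dimensions [L M T^-2].
d (distance) has dimensions [L].

Left side: [I^-1 M T^-2]
Right side: [I^-1 L^2 M T^-2]

The two sides have different dimensions, so the equation is NOT dimensionally consistent.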